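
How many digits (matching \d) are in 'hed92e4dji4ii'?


\d matches any digit 0-9.
Scanning 'hed92e4dji4ii':
  pos 3: '9' -> DIGIT
  pos 4: '2' -> DIGIT
  pos 6: '4' -> DIGIT
  pos 10: '4' -> DIGIT
Digits found: ['9', '2', '4', '4']
Total: 4

4


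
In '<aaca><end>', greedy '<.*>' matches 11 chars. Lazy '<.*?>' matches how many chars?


Greedy '<.*>' tries to match as MUCH as possible.
Lazy '<.*?>' tries to match as LITTLE as possible.

String: '<aaca><end>'
Greedy '<.*>' starts at first '<' and extends to the LAST '>': '<aaca><end>' (11 chars)
Lazy '<.*?>' starts at first '<' and stops at the FIRST '>': '<aaca>' (6 chars)

6


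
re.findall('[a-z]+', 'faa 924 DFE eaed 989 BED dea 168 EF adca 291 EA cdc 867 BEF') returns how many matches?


Pattern '[a-z]+' finds one or more lowercase letters.
Text: 'faa 924 DFE eaed 989 BED dea 168 EF adca 291 EA cdc 867 BEF'
Scanning for matches:
  Match 1: 'faa'
  Match 2: 'eaed'
  Match 3: 'dea'
  Match 4: 'adca'
  Match 5: 'cdc'
Total matches: 5

5


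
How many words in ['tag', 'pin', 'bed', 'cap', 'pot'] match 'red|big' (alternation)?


Alternation 'red|big' matches either 'red' or 'big'.
Checking each word:
  'tag' -> no
  'pin' -> no
  'bed' -> no
  'cap' -> no
  'pot' -> no
Matches: []
Count: 0

0


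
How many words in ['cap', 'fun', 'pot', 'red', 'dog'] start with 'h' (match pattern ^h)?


Pattern ^h anchors to start of word. Check which words begin with 'h':
  'cap' -> no
  'fun' -> no
  'pot' -> no
  'red' -> no
  'dog' -> no
Matching words: []
Count: 0

0


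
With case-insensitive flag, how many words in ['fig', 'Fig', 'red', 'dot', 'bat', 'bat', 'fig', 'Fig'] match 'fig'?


Case-insensitive matching: compare each word's lowercase form to 'fig'.
  'fig' -> lower='fig' -> MATCH
  'Fig' -> lower='fig' -> MATCH
  'red' -> lower='red' -> no
  'dot' -> lower='dot' -> no
  'bat' -> lower='bat' -> no
  'bat' -> lower='bat' -> no
  'fig' -> lower='fig' -> MATCH
  'Fig' -> lower='fig' -> MATCH
Matches: ['fig', 'Fig', 'fig', 'Fig']
Count: 4

4


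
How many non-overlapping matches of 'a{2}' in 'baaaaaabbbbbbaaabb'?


Pattern 'a{2}' matches exactly 2 consecutive a's (greedy, non-overlapping).
String: 'baaaaaabbbbbbaaabb'
Scanning for runs of a's:
  Run at pos 1: 'aaaaaa' (length 6) -> 3 match(es)
  Run at pos 13: 'aaa' (length 3) -> 1 match(es)
Matches found: ['aa', 'aa', 'aa', 'aa']
Total: 4

4


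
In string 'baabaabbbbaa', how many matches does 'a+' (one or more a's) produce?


Pattern 'a+' matches one or more consecutive a's.
String: 'baabaabbbbaa'
Scanning for runs of a:
  Match 1: 'aa' (length 2)
  Match 2: 'aa' (length 2)
  Match 3: 'aa' (length 2)
Total matches: 3

3


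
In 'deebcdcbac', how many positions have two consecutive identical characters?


Looking for consecutive identical characters in 'deebcdcbac':
  pos 0-1: 'd' vs 'e' -> different
  pos 1-2: 'e' vs 'e' -> MATCH ('ee')
  pos 2-3: 'e' vs 'b' -> different
  pos 3-4: 'b' vs 'c' -> different
  pos 4-5: 'c' vs 'd' -> different
  pos 5-6: 'd' vs 'c' -> different
  pos 6-7: 'c' vs 'b' -> different
  pos 7-8: 'b' vs 'a' -> different
  pos 8-9: 'a' vs 'c' -> different
Consecutive identical pairs: ['ee']
Count: 1

1


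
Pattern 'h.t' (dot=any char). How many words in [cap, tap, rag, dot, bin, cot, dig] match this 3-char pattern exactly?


Pattern 'h.t' means: starts with 'h', any single char, ends with 't'.
Checking each word (must be exactly 3 chars):
  'cap' (len=3): no
  'tap' (len=3): no
  'rag' (len=3): no
  'dot' (len=3): no
  'bin' (len=3): no
  'cot' (len=3): no
  'dig' (len=3): no
Matching words: []
Total: 0

0


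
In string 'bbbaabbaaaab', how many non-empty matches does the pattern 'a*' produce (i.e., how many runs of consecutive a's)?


Pattern 'a*' matches zero or more a's. We want non-empty runs of consecutive a's.
String: 'bbbaabbaaaab'
Walking through the string to find runs of a's:
  Run 1: positions 3-4 -> 'aa'
  Run 2: positions 7-10 -> 'aaaa'
Non-empty runs found: ['aa', 'aaaa']
Count: 2

2


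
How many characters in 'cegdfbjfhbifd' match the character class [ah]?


Character class [ah] matches any of: {a, h}
Scanning string 'cegdfbjfhbifd' character by character:
  pos 0: 'c' -> no
  pos 1: 'e' -> no
  pos 2: 'g' -> no
  pos 3: 'd' -> no
  pos 4: 'f' -> no
  pos 5: 'b' -> no
  pos 6: 'j' -> no
  pos 7: 'f' -> no
  pos 8: 'h' -> MATCH
  pos 9: 'b' -> no
  pos 10: 'i' -> no
  pos 11: 'f' -> no
  pos 12: 'd' -> no
Total matches: 1

1


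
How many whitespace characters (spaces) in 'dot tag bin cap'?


\s matches whitespace characters (spaces, tabs, etc.).
Text: 'dot tag bin cap'
This text has 4 words separated by spaces.
Number of spaces = number of words - 1 = 4 - 1 = 3

3


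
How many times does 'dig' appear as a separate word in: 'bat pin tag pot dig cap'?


Scanning each word for exact match 'dig':
  Word 1: 'bat' -> no
  Word 2: 'pin' -> no
  Word 3: 'tag' -> no
  Word 4: 'pot' -> no
  Word 5: 'dig' -> MATCH
  Word 6: 'cap' -> no
Total matches: 1

1


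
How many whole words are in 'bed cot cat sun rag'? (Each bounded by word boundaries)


Word boundaries (\b) mark the start/end of each word.
Text: 'bed cot cat sun rag'
Splitting by whitespace:
  Word 1: 'bed'
  Word 2: 'cot'
  Word 3: 'cat'
  Word 4: 'sun'
  Word 5: 'rag'
Total whole words: 5

5


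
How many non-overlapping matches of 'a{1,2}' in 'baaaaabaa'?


Pattern 'a{1,2}' matches between 1 and 2 consecutive a's (greedy).
String: 'baaaaabaa'
Finding runs of a's and applying greedy matching:
  Run at pos 1: 'aaaaa' (length 5)
  Run at pos 7: 'aa' (length 2)
Matches: ['aa', 'aa', 'a', 'aa']
Count: 4

4


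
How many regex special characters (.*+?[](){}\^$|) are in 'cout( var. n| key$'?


Regex special characters are: . * + ? [ ] ( ) { } \ ^ $ |
Scanning 'cout( var. n| key$':
  pos 4: '(' -> SPECIAL
  pos 9: '.' -> SPECIAL
  pos 12: '|' -> SPECIAL
  pos 17: '$' -> SPECIAL
Special chars found: ['(', '.', '|', '$']
Total: 4

4


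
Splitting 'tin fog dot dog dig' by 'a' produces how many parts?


Splitting by 'a' breaks the string at each occurrence of the separator.
Text: 'tin fog dot dog dig'
Parts after split:
  Part 1: 'tin fog dot dog dig'
Total parts: 1

1


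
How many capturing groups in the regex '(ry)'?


To count capturing groups, count each '(' that starts a group.
Pattern: '(ry)'
Walking through the pattern:
  Position 0: '(' -> group #1
Total capturing groups: 1

1


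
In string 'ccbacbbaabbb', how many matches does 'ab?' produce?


Pattern 'ab?' matches 'a' optionally followed by 'b'.
String: 'ccbacbbaabbb'
Scanning left to right for 'a' then checking next char:
  Match 1: 'a' (a not followed by b)
  Match 2: 'a' (a not followed by b)
  Match 3: 'ab' (a followed by b)
Total matches: 3

3


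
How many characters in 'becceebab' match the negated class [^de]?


Negated class [^de] matches any char NOT in {d, e}
Scanning 'becceebab':
  pos 0: 'b' -> MATCH
  pos 1: 'e' -> no (excluded)
  pos 2: 'c' -> MATCH
  pos 3: 'c' -> MATCH
  pos 4: 'e' -> no (excluded)
  pos 5: 'e' -> no (excluded)
  pos 6: 'b' -> MATCH
  pos 7: 'a' -> MATCH
  pos 8: 'b' -> MATCH
Total matches: 6

6


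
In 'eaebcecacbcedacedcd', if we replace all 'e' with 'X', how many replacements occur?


re.sub('e', 'X', text) replaces every occurrence of 'e' with 'X'.
Text: 'eaebcecacbcedacedcd'
Scanning for 'e':
  pos 0: 'e' -> replacement #1
  pos 2: 'e' -> replacement #2
  pos 5: 'e' -> replacement #3
  pos 11: 'e' -> replacement #4
  pos 15: 'e' -> replacement #5
Total replacements: 5

5


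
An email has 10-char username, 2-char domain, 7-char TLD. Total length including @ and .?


An email address has format: username@domain.tld
Username length: 10
'@' character: 1
Domain length: 2
'.' character: 1
TLD length: 7
Total = 10 + 1 + 2 + 1 + 7 = 21

21


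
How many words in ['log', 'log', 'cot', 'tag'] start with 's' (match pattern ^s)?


Pattern ^s anchors to start of word. Check which words begin with 's':
  'log' -> no
  'log' -> no
  'cot' -> no
  'tag' -> no
Matching words: []
Count: 0

0


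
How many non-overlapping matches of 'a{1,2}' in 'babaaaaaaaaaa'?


Pattern 'a{1,2}' matches between 1 and 2 consecutive a's (greedy).
String: 'babaaaaaaaaaa'
Finding runs of a's and applying greedy matching:
  Run at pos 1: 'a' (length 1)
  Run at pos 3: 'aaaaaaaaaa' (length 10)
Matches: ['a', 'aa', 'aa', 'aa', 'aa', 'aa']
Count: 6

6


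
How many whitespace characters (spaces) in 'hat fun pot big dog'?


\s matches whitespace characters (spaces, tabs, etc.).
Text: 'hat fun pot big dog'
This text has 5 words separated by spaces.
Number of spaces = number of words - 1 = 5 - 1 = 4

4


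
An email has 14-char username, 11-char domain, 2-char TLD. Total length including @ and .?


An email address has format: username@domain.tld
Username length: 14
'@' character: 1
Domain length: 11
'.' character: 1
TLD length: 2
Total = 14 + 1 + 11 + 1 + 2 = 29

29


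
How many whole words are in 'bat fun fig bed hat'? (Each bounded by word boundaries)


Word boundaries (\b) mark the start/end of each word.
Text: 'bat fun fig bed hat'
Splitting by whitespace:
  Word 1: 'bat'
  Word 2: 'fun'
  Word 3: 'fig'
  Word 4: 'bed'
  Word 5: 'hat'
Total whole words: 5

5


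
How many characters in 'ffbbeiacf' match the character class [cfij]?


Character class [cfij] matches any of: {c, f, i, j}
Scanning string 'ffbbeiacf' character by character:
  pos 0: 'f' -> MATCH
  pos 1: 'f' -> MATCH
  pos 2: 'b' -> no
  pos 3: 'b' -> no
  pos 4: 'e' -> no
  pos 5: 'i' -> MATCH
  pos 6: 'a' -> no
  pos 7: 'c' -> MATCH
  pos 8: 'f' -> MATCH
Total matches: 5

5


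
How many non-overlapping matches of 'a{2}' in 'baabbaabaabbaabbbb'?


Pattern 'a{2}' matches exactly 2 consecutive a's (greedy, non-overlapping).
String: 'baabbaabaabbaabbbb'
Scanning for runs of a's:
  Run at pos 1: 'aa' (length 2) -> 1 match(es)
  Run at pos 5: 'aa' (length 2) -> 1 match(es)
  Run at pos 8: 'aa' (length 2) -> 1 match(es)
  Run at pos 12: 'aa' (length 2) -> 1 match(es)
Matches found: ['aa', 'aa', 'aa', 'aa']
Total: 4

4


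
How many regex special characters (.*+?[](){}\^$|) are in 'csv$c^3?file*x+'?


Regex special characters are: . * + ? [ ] ( ) { } \ ^ $ |
Scanning 'csv$c^3?file*x+':
  pos 3: '$' -> SPECIAL
  pos 5: '^' -> SPECIAL
  pos 7: '?' -> SPECIAL
  pos 12: '*' -> SPECIAL
  pos 14: '+' -> SPECIAL
Special chars found: ['$', '^', '?', '*', '+']
Total: 5

5


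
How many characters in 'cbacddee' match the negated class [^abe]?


Negated class [^abe] matches any char NOT in {a, b, e}
Scanning 'cbacddee':
  pos 0: 'c' -> MATCH
  pos 1: 'b' -> no (excluded)
  pos 2: 'a' -> no (excluded)
  pos 3: 'c' -> MATCH
  pos 4: 'd' -> MATCH
  pos 5: 'd' -> MATCH
  pos 6: 'e' -> no (excluded)
  pos 7: 'e' -> no (excluded)
Total matches: 4

4


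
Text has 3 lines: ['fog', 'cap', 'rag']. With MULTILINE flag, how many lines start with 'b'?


With MULTILINE flag, ^ matches the start of each line.
Lines: ['fog', 'cap', 'rag']
Checking which lines start with 'b':
  Line 1: 'fog' -> no
  Line 2: 'cap' -> no
  Line 3: 'rag' -> no
Matching lines: []
Count: 0

0


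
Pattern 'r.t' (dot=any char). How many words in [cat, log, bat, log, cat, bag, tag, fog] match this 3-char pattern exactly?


Pattern 'r.t' means: starts with 'r', any single char, ends with 't'.
Checking each word (must be exactly 3 chars):
  'cat' (len=3): no
  'log' (len=3): no
  'bat' (len=3): no
  'log' (len=3): no
  'cat' (len=3): no
  'bag' (len=3): no
  'tag' (len=3): no
  'fog' (len=3): no
Matching words: []
Total: 0

0


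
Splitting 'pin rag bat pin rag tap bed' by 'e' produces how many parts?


Splitting by 'e' breaks the string at each occurrence of the separator.
Text: 'pin rag bat pin rag tap bed'
Parts after split:
  Part 1: 'pin rag bat pin rag tap b'
  Part 2: 'd'
Total parts: 2

2


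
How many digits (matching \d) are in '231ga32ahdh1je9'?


\d matches any digit 0-9.
Scanning '231ga32ahdh1je9':
  pos 0: '2' -> DIGIT
  pos 1: '3' -> DIGIT
  pos 2: '1' -> DIGIT
  pos 5: '3' -> DIGIT
  pos 6: '2' -> DIGIT
  pos 11: '1' -> DIGIT
  pos 14: '9' -> DIGIT
Digits found: ['2', '3', '1', '3', '2', '1', '9']
Total: 7

7


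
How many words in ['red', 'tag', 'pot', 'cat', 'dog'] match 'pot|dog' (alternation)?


Alternation 'pot|dog' matches either 'pot' or 'dog'.
Checking each word:
  'red' -> no
  'tag' -> no
  'pot' -> MATCH
  'cat' -> no
  'dog' -> MATCH
Matches: ['pot', 'dog']
Count: 2

2


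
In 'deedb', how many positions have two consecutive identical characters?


Looking for consecutive identical characters in 'deedb':
  pos 0-1: 'd' vs 'e' -> different
  pos 1-2: 'e' vs 'e' -> MATCH ('ee')
  pos 2-3: 'e' vs 'd' -> different
  pos 3-4: 'd' vs 'b' -> different
Consecutive identical pairs: ['ee']
Count: 1

1


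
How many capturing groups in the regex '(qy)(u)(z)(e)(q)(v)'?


To count capturing groups, count each '(' that starts a group.
Pattern: '(qy)(u)(z)(e)(q)(v)'
Walking through the pattern:
  Position 0: '(' -> group #1
  Position 4: '(' -> group #2
  Position 7: '(' -> group #3
  Position 10: '(' -> group #4
  Position 13: '(' -> group #5
  Position 16: '(' -> group #6
Total capturing groups: 6

6


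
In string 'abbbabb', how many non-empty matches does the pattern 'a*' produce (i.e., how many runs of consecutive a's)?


Pattern 'a*' matches zero or more a's. We want non-empty runs of consecutive a's.
String: 'abbbabb'
Walking through the string to find runs of a's:
  Run 1: positions 0-0 -> 'a'
  Run 2: positions 4-4 -> 'a'
Non-empty runs found: ['a', 'a']
Count: 2

2


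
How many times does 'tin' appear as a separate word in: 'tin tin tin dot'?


Scanning each word for exact match 'tin':
  Word 1: 'tin' -> MATCH
  Word 2: 'tin' -> MATCH
  Word 3: 'tin' -> MATCH
  Word 4: 'dot' -> no
Total matches: 3

3


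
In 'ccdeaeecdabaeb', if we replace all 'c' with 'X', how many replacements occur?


re.sub('c', 'X', text) replaces every occurrence of 'c' with 'X'.
Text: 'ccdeaeecdabaeb'
Scanning for 'c':
  pos 0: 'c' -> replacement #1
  pos 1: 'c' -> replacement #2
  pos 7: 'c' -> replacement #3
Total replacements: 3

3


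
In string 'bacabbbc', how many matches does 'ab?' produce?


Pattern 'ab?' matches 'a' optionally followed by 'b'.
String: 'bacabbbc'
Scanning left to right for 'a' then checking next char:
  Match 1: 'a' (a not followed by b)
  Match 2: 'ab' (a followed by b)
Total matches: 2

2


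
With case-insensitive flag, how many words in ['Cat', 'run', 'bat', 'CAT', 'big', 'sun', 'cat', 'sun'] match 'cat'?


Case-insensitive matching: compare each word's lowercase form to 'cat'.
  'Cat' -> lower='cat' -> MATCH
  'run' -> lower='run' -> no
  'bat' -> lower='bat' -> no
  'CAT' -> lower='cat' -> MATCH
  'big' -> lower='big' -> no
  'sun' -> lower='sun' -> no
  'cat' -> lower='cat' -> MATCH
  'sun' -> lower='sun' -> no
Matches: ['Cat', 'CAT', 'cat']
Count: 3

3


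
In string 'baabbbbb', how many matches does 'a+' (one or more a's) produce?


Pattern 'a+' matches one or more consecutive a's.
String: 'baabbbbb'
Scanning for runs of a:
  Match 1: 'aa' (length 2)
Total matches: 1

1


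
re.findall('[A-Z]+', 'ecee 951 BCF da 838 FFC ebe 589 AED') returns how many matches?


Pattern '[A-Z]+' finds one or more uppercase letters.
Text: 'ecee 951 BCF da 838 FFC ebe 589 AED'
Scanning for matches:
  Match 1: 'BCF'
  Match 2: 'FFC'
  Match 3: 'AED'
Total matches: 3

3


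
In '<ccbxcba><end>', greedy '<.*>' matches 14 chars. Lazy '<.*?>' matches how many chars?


Greedy '<.*>' tries to match as MUCH as possible.
Lazy '<.*?>' tries to match as LITTLE as possible.

String: '<ccbxcba><end>'
Greedy '<.*>' starts at first '<' and extends to the LAST '>': '<ccbxcba><end>' (14 chars)
Lazy '<.*?>' starts at first '<' and stops at the FIRST '>': '<ccbxcba>' (9 chars)

9


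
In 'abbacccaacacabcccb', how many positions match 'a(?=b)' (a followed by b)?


Lookahead 'a(?=b)' matches 'a' only when followed by 'b'.
String: 'abbacccaacacabcccb'
Checking each position where char is 'a':
  pos 0: 'a' -> MATCH (next='b')
  pos 3: 'a' -> no (next='c')
  pos 7: 'a' -> no (next='a')
  pos 8: 'a' -> no (next='c')
  pos 10: 'a' -> no (next='c')
  pos 12: 'a' -> MATCH (next='b')
Matching positions: [0, 12]
Count: 2

2


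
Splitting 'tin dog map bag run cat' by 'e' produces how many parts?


Splitting by 'e' breaks the string at each occurrence of the separator.
Text: 'tin dog map bag run cat'
Parts after split:
  Part 1: 'tin dog map bag run cat'
Total parts: 1

1


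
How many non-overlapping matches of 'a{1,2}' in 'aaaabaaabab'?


Pattern 'a{1,2}' matches between 1 and 2 consecutive a's (greedy).
String: 'aaaabaaabab'
Finding runs of a's and applying greedy matching:
  Run at pos 0: 'aaaa' (length 4)
  Run at pos 5: 'aaa' (length 3)
  Run at pos 9: 'a' (length 1)
Matches: ['aa', 'aa', 'aa', 'a', 'a']
Count: 5

5


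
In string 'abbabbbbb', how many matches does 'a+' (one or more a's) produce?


Pattern 'a+' matches one or more consecutive a's.
String: 'abbabbbbb'
Scanning for runs of a:
  Match 1: 'a' (length 1)
  Match 2: 'a' (length 1)
Total matches: 2

2


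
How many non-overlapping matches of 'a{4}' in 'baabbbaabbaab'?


Pattern 'a{4}' matches exactly 4 consecutive a's (greedy, non-overlapping).
String: 'baabbbaabbaab'
Scanning for runs of a's:
  Run at pos 1: 'aa' (length 2) -> 0 match(es)
  Run at pos 6: 'aa' (length 2) -> 0 match(es)
  Run at pos 10: 'aa' (length 2) -> 0 match(es)
Matches found: []
Total: 0

0


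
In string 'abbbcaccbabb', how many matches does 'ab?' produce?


Pattern 'ab?' matches 'a' optionally followed by 'b'.
String: 'abbbcaccbabb'
Scanning left to right for 'a' then checking next char:
  Match 1: 'ab' (a followed by b)
  Match 2: 'a' (a not followed by b)
  Match 3: 'ab' (a followed by b)
Total matches: 3

3


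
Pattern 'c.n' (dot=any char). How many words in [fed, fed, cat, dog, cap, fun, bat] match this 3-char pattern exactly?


Pattern 'c.n' means: starts with 'c', any single char, ends with 'n'.
Checking each word (must be exactly 3 chars):
  'fed' (len=3): no
  'fed' (len=3): no
  'cat' (len=3): no
  'dog' (len=3): no
  'cap' (len=3): no
  'fun' (len=3): no
  'bat' (len=3): no
Matching words: []
Total: 0

0


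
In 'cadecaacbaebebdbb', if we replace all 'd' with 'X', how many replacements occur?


re.sub('d', 'X', text) replaces every occurrence of 'd' with 'X'.
Text: 'cadecaacbaebebdbb'
Scanning for 'd':
  pos 2: 'd' -> replacement #1
  pos 14: 'd' -> replacement #2
Total replacements: 2

2


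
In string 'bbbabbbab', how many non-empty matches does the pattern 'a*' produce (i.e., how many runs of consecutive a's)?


Pattern 'a*' matches zero or more a's. We want non-empty runs of consecutive a's.
String: 'bbbabbbab'
Walking through the string to find runs of a's:
  Run 1: positions 3-3 -> 'a'
  Run 2: positions 7-7 -> 'a'
Non-empty runs found: ['a', 'a']
Count: 2

2


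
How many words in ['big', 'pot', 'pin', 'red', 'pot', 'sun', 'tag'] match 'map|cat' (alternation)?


Alternation 'map|cat' matches either 'map' or 'cat'.
Checking each word:
  'big' -> no
  'pot' -> no
  'pin' -> no
  'red' -> no
  'pot' -> no
  'sun' -> no
  'tag' -> no
Matches: []
Count: 0

0


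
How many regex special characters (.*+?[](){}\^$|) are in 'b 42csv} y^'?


Regex special characters are: . * + ? [ ] ( ) { } \ ^ $ |
Scanning 'b 42csv} y^':
  pos 7: '}' -> SPECIAL
  pos 10: '^' -> SPECIAL
Special chars found: ['}', '^']
Total: 2

2


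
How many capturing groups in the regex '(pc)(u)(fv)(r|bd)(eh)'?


To count capturing groups, count each '(' that starts a group.
Pattern: '(pc)(u)(fv)(r|bd)(eh)'
Walking through the pattern:
  Position 0: '(' -> group #1
  Position 4: '(' -> group #2
  Position 7: '(' -> group #3
  Position 11: '(' -> group #4
  Position 17: '(' -> group #5
Total capturing groups: 5

5


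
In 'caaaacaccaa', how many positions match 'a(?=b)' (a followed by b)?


Lookahead 'a(?=b)' matches 'a' only when followed by 'b'.
String: 'caaaacaccaa'
Checking each position where char is 'a':
  pos 1: 'a' -> no (next='a')
  pos 2: 'a' -> no (next='a')
  pos 3: 'a' -> no (next='a')
  pos 4: 'a' -> no (next='c')
  pos 6: 'a' -> no (next='c')
  pos 9: 'a' -> no (next='a')
Matching positions: []
Count: 0

0


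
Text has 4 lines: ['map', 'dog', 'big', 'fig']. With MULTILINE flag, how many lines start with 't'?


With MULTILINE flag, ^ matches the start of each line.
Lines: ['map', 'dog', 'big', 'fig']
Checking which lines start with 't':
  Line 1: 'map' -> no
  Line 2: 'dog' -> no
  Line 3: 'big' -> no
  Line 4: 'fig' -> no
Matching lines: []
Count: 0

0


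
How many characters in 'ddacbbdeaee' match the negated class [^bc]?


Negated class [^bc] matches any char NOT in {b, c}
Scanning 'ddacbbdeaee':
  pos 0: 'd' -> MATCH
  pos 1: 'd' -> MATCH
  pos 2: 'a' -> MATCH
  pos 3: 'c' -> no (excluded)
  pos 4: 'b' -> no (excluded)
  pos 5: 'b' -> no (excluded)
  pos 6: 'd' -> MATCH
  pos 7: 'e' -> MATCH
  pos 8: 'a' -> MATCH
  pos 9: 'e' -> MATCH
  pos 10: 'e' -> MATCH
Total matches: 8

8


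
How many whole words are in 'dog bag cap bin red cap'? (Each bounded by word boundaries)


Word boundaries (\b) mark the start/end of each word.
Text: 'dog bag cap bin red cap'
Splitting by whitespace:
  Word 1: 'dog'
  Word 2: 'bag'
  Word 3: 'cap'
  Word 4: 'bin'
  Word 5: 'red'
  Word 6: 'cap'
Total whole words: 6

6


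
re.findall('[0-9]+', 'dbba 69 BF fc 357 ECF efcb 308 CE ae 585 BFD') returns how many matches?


Pattern '[0-9]+' finds one or more digits.
Text: 'dbba 69 BF fc 357 ECF efcb 308 CE ae 585 BFD'
Scanning for matches:
  Match 1: '69'
  Match 2: '357'
  Match 3: '308'
  Match 4: '585'
Total matches: 4

4


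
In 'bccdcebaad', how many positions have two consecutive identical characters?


Looking for consecutive identical characters in 'bccdcebaad':
  pos 0-1: 'b' vs 'c' -> different
  pos 1-2: 'c' vs 'c' -> MATCH ('cc')
  pos 2-3: 'c' vs 'd' -> different
  pos 3-4: 'd' vs 'c' -> different
  pos 4-5: 'c' vs 'e' -> different
  pos 5-6: 'e' vs 'b' -> different
  pos 6-7: 'b' vs 'a' -> different
  pos 7-8: 'a' vs 'a' -> MATCH ('aa')
  pos 8-9: 'a' vs 'd' -> different
Consecutive identical pairs: ['cc', 'aa']
Count: 2

2


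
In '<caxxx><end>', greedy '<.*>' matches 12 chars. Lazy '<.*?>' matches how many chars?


Greedy '<.*>' tries to match as MUCH as possible.
Lazy '<.*?>' tries to match as LITTLE as possible.

String: '<caxxx><end>'
Greedy '<.*>' starts at first '<' and extends to the LAST '>': '<caxxx><end>' (12 chars)
Lazy '<.*?>' starts at first '<' and stops at the FIRST '>': '<caxxx>' (7 chars)

7


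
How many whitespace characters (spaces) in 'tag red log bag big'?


\s matches whitespace characters (spaces, tabs, etc.).
Text: 'tag red log bag big'
This text has 5 words separated by spaces.
Number of spaces = number of words - 1 = 5 - 1 = 4

4


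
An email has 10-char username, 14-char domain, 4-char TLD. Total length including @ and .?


An email address has format: username@domain.tld
Username length: 10
'@' character: 1
Domain length: 14
'.' character: 1
TLD length: 4
Total = 10 + 1 + 14 + 1 + 4 = 30

30


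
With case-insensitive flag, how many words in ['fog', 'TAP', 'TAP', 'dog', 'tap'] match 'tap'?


Case-insensitive matching: compare each word's lowercase form to 'tap'.
  'fog' -> lower='fog' -> no
  'TAP' -> lower='tap' -> MATCH
  'TAP' -> lower='tap' -> MATCH
  'dog' -> lower='dog' -> no
  'tap' -> lower='tap' -> MATCH
Matches: ['TAP', 'TAP', 'tap']
Count: 3

3


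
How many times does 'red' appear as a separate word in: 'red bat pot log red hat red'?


Scanning each word for exact match 'red':
  Word 1: 'red' -> MATCH
  Word 2: 'bat' -> no
  Word 3: 'pot' -> no
  Word 4: 'log' -> no
  Word 5: 'red' -> MATCH
  Word 6: 'hat' -> no
  Word 7: 'red' -> MATCH
Total matches: 3

3


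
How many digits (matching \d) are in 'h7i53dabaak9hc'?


\d matches any digit 0-9.
Scanning 'h7i53dabaak9hc':
  pos 1: '7' -> DIGIT
  pos 3: '5' -> DIGIT
  pos 4: '3' -> DIGIT
  pos 11: '9' -> DIGIT
Digits found: ['7', '5', '3', '9']
Total: 4

4


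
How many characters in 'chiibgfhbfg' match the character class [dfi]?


Character class [dfi] matches any of: {d, f, i}
Scanning string 'chiibgfhbfg' character by character:
  pos 0: 'c' -> no
  pos 1: 'h' -> no
  pos 2: 'i' -> MATCH
  pos 3: 'i' -> MATCH
  pos 4: 'b' -> no
  pos 5: 'g' -> no
  pos 6: 'f' -> MATCH
  pos 7: 'h' -> no
  pos 8: 'b' -> no
  pos 9: 'f' -> MATCH
  pos 10: 'g' -> no
Total matches: 4

4


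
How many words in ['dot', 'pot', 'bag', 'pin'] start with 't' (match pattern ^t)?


Pattern ^t anchors to start of word. Check which words begin with 't':
  'dot' -> no
  'pot' -> no
  'bag' -> no
  'pin' -> no
Matching words: []
Count: 0

0


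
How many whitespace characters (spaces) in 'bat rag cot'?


\s matches whitespace characters (spaces, tabs, etc.).
Text: 'bat rag cot'
This text has 3 words separated by spaces.
Number of spaces = number of words - 1 = 3 - 1 = 2

2


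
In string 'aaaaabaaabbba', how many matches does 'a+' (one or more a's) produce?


Pattern 'a+' matches one or more consecutive a's.
String: 'aaaaabaaabbba'
Scanning for runs of a:
  Match 1: 'aaaaa' (length 5)
  Match 2: 'aaa' (length 3)
  Match 3: 'a' (length 1)
Total matches: 3

3


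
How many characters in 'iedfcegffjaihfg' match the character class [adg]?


Character class [adg] matches any of: {a, d, g}
Scanning string 'iedfcegffjaihfg' character by character:
  pos 0: 'i' -> no
  pos 1: 'e' -> no
  pos 2: 'd' -> MATCH
  pos 3: 'f' -> no
  pos 4: 'c' -> no
  pos 5: 'e' -> no
  pos 6: 'g' -> MATCH
  pos 7: 'f' -> no
  pos 8: 'f' -> no
  pos 9: 'j' -> no
  pos 10: 'a' -> MATCH
  pos 11: 'i' -> no
  pos 12: 'h' -> no
  pos 13: 'f' -> no
  pos 14: 'g' -> MATCH
Total matches: 4

4


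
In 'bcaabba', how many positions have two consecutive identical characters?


Looking for consecutive identical characters in 'bcaabba':
  pos 0-1: 'b' vs 'c' -> different
  pos 1-2: 'c' vs 'a' -> different
  pos 2-3: 'a' vs 'a' -> MATCH ('aa')
  pos 3-4: 'a' vs 'b' -> different
  pos 4-5: 'b' vs 'b' -> MATCH ('bb')
  pos 5-6: 'b' vs 'a' -> different
Consecutive identical pairs: ['aa', 'bb']
Count: 2

2


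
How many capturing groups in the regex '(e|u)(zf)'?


To count capturing groups, count each '(' that starts a group.
Pattern: '(e|u)(zf)'
Walking through the pattern:
  Position 0: '(' -> group #1
  Position 5: '(' -> group #2
Total capturing groups: 2

2


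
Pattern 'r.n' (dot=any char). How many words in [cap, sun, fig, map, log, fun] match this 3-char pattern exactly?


Pattern 'r.n' means: starts with 'r', any single char, ends with 'n'.
Checking each word (must be exactly 3 chars):
  'cap' (len=3): no
  'sun' (len=3): no
  'fig' (len=3): no
  'map' (len=3): no
  'log' (len=3): no
  'fun' (len=3): no
Matching words: []
Total: 0

0


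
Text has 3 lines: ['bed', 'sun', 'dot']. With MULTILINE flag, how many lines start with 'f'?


With MULTILINE flag, ^ matches the start of each line.
Lines: ['bed', 'sun', 'dot']
Checking which lines start with 'f':
  Line 1: 'bed' -> no
  Line 2: 'sun' -> no
  Line 3: 'dot' -> no
Matching lines: []
Count: 0

0


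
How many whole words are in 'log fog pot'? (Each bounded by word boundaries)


Word boundaries (\b) mark the start/end of each word.
Text: 'log fog pot'
Splitting by whitespace:
  Word 1: 'log'
  Word 2: 'fog'
  Word 3: 'pot'
Total whole words: 3

3


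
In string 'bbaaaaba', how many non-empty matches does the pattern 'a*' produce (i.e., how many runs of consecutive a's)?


Pattern 'a*' matches zero or more a's. We want non-empty runs of consecutive a's.
String: 'bbaaaaba'
Walking through the string to find runs of a's:
  Run 1: positions 2-5 -> 'aaaa'
  Run 2: positions 7-7 -> 'a'
Non-empty runs found: ['aaaa', 'a']
Count: 2

2


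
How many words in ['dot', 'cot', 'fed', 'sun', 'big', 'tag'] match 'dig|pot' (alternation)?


Alternation 'dig|pot' matches either 'dig' or 'pot'.
Checking each word:
  'dot' -> no
  'cot' -> no
  'fed' -> no
  'sun' -> no
  'big' -> no
  'tag' -> no
Matches: []
Count: 0

0


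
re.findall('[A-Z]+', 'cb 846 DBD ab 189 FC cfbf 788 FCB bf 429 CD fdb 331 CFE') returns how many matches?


Pattern '[A-Z]+' finds one or more uppercase letters.
Text: 'cb 846 DBD ab 189 FC cfbf 788 FCB bf 429 CD fdb 331 CFE'
Scanning for matches:
  Match 1: 'DBD'
  Match 2: 'FC'
  Match 3: 'FCB'
  Match 4: 'CD'
  Match 5: 'CFE'
Total matches: 5

5


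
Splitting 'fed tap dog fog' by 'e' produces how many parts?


Splitting by 'e' breaks the string at each occurrence of the separator.
Text: 'fed tap dog fog'
Parts after split:
  Part 1: 'f'
  Part 2: 'd tap dog fog'
Total parts: 2

2


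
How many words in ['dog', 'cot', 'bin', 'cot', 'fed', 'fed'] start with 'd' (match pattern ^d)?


Pattern ^d anchors to start of word. Check which words begin with 'd':
  'dog' -> MATCH (starts with 'd')
  'cot' -> no
  'bin' -> no
  'cot' -> no
  'fed' -> no
  'fed' -> no
Matching words: ['dog']
Count: 1

1


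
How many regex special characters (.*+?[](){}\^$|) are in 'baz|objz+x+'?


Regex special characters are: . * + ? [ ] ( ) { } \ ^ $ |
Scanning 'baz|objz+x+':
  pos 3: '|' -> SPECIAL
  pos 8: '+' -> SPECIAL
  pos 10: '+' -> SPECIAL
Special chars found: ['|', '+', '+']
Total: 3

3


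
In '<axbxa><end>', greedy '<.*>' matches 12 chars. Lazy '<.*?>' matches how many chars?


Greedy '<.*>' tries to match as MUCH as possible.
Lazy '<.*?>' tries to match as LITTLE as possible.

String: '<axbxa><end>'
Greedy '<.*>' starts at first '<' and extends to the LAST '>': '<axbxa><end>' (12 chars)
Lazy '<.*?>' starts at first '<' and stops at the FIRST '>': '<axbxa>' (7 chars)

7


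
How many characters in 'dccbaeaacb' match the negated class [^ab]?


Negated class [^ab] matches any char NOT in {a, b}
Scanning 'dccbaeaacb':
  pos 0: 'd' -> MATCH
  pos 1: 'c' -> MATCH
  pos 2: 'c' -> MATCH
  pos 3: 'b' -> no (excluded)
  pos 4: 'a' -> no (excluded)
  pos 5: 'e' -> MATCH
  pos 6: 'a' -> no (excluded)
  pos 7: 'a' -> no (excluded)
  pos 8: 'c' -> MATCH
  pos 9: 'b' -> no (excluded)
Total matches: 5

5


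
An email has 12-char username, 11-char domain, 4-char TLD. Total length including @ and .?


An email address has format: username@domain.tld
Username length: 12
'@' character: 1
Domain length: 11
'.' character: 1
TLD length: 4
Total = 12 + 1 + 11 + 1 + 4 = 29

29


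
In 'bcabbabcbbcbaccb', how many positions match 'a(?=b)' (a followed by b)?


Lookahead 'a(?=b)' matches 'a' only when followed by 'b'.
String: 'bcabbabcbbcbaccb'
Checking each position where char is 'a':
  pos 2: 'a' -> MATCH (next='b')
  pos 5: 'a' -> MATCH (next='b')
  pos 12: 'a' -> no (next='c')
Matching positions: [2, 5]
Count: 2

2


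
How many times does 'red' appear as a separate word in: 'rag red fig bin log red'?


Scanning each word for exact match 'red':
  Word 1: 'rag' -> no
  Word 2: 'red' -> MATCH
  Word 3: 'fig' -> no
  Word 4: 'bin' -> no
  Word 5: 'log' -> no
  Word 6: 'red' -> MATCH
Total matches: 2

2


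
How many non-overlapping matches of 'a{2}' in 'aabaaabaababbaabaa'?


Pattern 'a{2}' matches exactly 2 consecutive a's (greedy, non-overlapping).
String: 'aabaaabaababbaabaa'
Scanning for runs of a's:
  Run at pos 0: 'aa' (length 2) -> 1 match(es)
  Run at pos 3: 'aaa' (length 3) -> 1 match(es)
  Run at pos 7: 'aa' (length 2) -> 1 match(es)
  Run at pos 10: 'a' (length 1) -> 0 match(es)
  Run at pos 13: 'aa' (length 2) -> 1 match(es)
  Run at pos 16: 'aa' (length 2) -> 1 match(es)
Matches found: ['aa', 'aa', 'aa', 'aa', 'aa']
Total: 5

5


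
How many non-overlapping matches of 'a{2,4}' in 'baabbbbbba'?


Pattern 'a{2,4}' matches between 2 and 4 consecutive a's (greedy).
String: 'baabbbbbba'
Finding runs of a's and applying greedy matching:
  Run at pos 1: 'aa' (length 2)
  Run at pos 9: 'a' (length 1)
Matches: ['aa']
Count: 1

1


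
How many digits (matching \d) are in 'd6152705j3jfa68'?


\d matches any digit 0-9.
Scanning 'd6152705j3jfa68':
  pos 1: '6' -> DIGIT
  pos 2: '1' -> DIGIT
  pos 3: '5' -> DIGIT
  pos 4: '2' -> DIGIT
  pos 5: '7' -> DIGIT
  pos 6: '0' -> DIGIT
  pos 7: '5' -> DIGIT
  pos 9: '3' -> DIGIT
  pos 13: '6' -> DIGIT
  pos 14: '8' -> DIGIT
Digits found: ['6', '1', '5', '2', '7', '0', '5', '3', '6', '8']
Total: 10

10


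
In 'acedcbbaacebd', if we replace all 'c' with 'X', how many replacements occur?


re.sub('c', 'X', text) replaces every occurrence of 'c' with 'X'.
Text: 'acedcbbaacebd'
Scanning for 'c':
  pos 1: 'c' -> replacement #1
  pos 4: 'c' -> replacement #2
  pos 9: 'c' -> replacement #3
Total replacements: 3

3


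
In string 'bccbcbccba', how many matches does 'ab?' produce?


Pattern 'ab?' matches 'a' optionally followed by 'b'.
String: 'bccbcbccba'
Scanning left to right for 'a' then checking next char:
  Match 1: 'a' (a not followed by b)
Total matches: 1

1


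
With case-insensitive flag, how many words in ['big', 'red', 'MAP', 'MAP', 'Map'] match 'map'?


Case-insensitive matching: compare each word's lowercase form to 'map'.
  'big' -> lower='big' -> no
  'red' -> lower='red' -> no
  'MAP' -> lower='map' -> MATCH
  'MAP' -> lower='map' -> MATCH
  'Map' -> lower='map' -> MATCH
Matches: ['MAP', 'MAP', 'Map']
Count: 3

3


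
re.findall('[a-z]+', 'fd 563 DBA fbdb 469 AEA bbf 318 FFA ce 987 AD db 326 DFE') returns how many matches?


Pattern '[a-z]+' finds one or more lowercase letters.
Text: 'fd 563 DBA fbdb 469 AEA bbf 318 FFA ce 987 AD db 326 DFE'
Scanning for matches:
  Match 1: 'fd'
  Match 2: 'fbdb'
  Match 3: 'bbf'
  Match 4: 'ce'
  Match 5: 'db'
Total matches: 5

5


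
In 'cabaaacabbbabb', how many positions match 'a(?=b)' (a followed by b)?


Lookahead 'a(?=b)' matches 'a' only when followed by 'b'.
String: 'cabaaacabbbabb'
Checking each position where char is 'a':
  pos 1: 'a' -> MATCH (next='b')
  pos 3: 'a' -> no (next='a')
  pos 4: 'a' -> no (next='a')
  pos 5: 'a' -> no (next='c')
  pos 7: 'a' -> MATCH (next='b')
  pos 11: 'a' -> MATCH (next='b')
Matching positions: [1, 7, 11]
Count: 3

3


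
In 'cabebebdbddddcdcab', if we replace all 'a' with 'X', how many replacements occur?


re.sub('a', 'X', text) replaces every occurrence of 'a' with 'X'.
Text: 'cabebebdbddddcdcab'
Scanning for 'a':
  pos 1: 'a' -> replacement #1
  pos 16: 'a' -> replacement #2
Total replacements: 2

2


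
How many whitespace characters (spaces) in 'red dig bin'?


\s matches whitespace characters (spaces, tabs, etc.).
Text: 'red dig bin'
This text has 3 words separated by spaces.
Number of spaces = number of words - 1 = 3 - 1 = 2

2


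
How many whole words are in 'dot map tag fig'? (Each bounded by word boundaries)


Word boundaries (\b) mark the start/end of each word.
Text: 'dot map tag fig'
Splitting by whitespace:
  Word 1: 'dot'
  Word 2: 'map'
  Word 3: 'tag'
  Word 4: 'fig'
Total whole words: 4

4


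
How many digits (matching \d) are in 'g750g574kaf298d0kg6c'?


\d matches any digit 0-9.
Scanning 'g750g574kaf298d0kg6c':
  pos 1: '7' -> DIGIT
  pos 2: '5' -> DIGIT
  pos 3: '0' -> DIGIT
  pos 5: '5' -> DIGIT
  pos 6: '7' -> DIGIT
  pos 7: '4' -> DIGIT
  pos 11: '2' -> DIGIT
  pos 12: '9' -> DIGIT
  pos 13: '8' -> DIGIT
  pos 15: '0' -> DIGIT
  pos 18: '6' -> DIGIT
Digits found: ['7', '5', '0', '5', '7', '4', '2', '9', '8', '0', '6']
Total: 11

11


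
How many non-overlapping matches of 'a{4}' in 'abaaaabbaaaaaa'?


Pattern 'a{4}' matches exactly 4 consecutive a's (greedy, non-overlapping).
String: 'abaaaabbaaaaaa'
Scanning for runs of a's:
  Run at pos 0: 'a' (length 1) -> 0 match(es)
  Run at pos 2: 'aaaa' (length 4) -> 1 match(es)
  Run at pos 8: 'aaaaaa' (length 6) -> 1 match(es)
Matches found: ['aaaa', 'aaaa']
Total: 2

2


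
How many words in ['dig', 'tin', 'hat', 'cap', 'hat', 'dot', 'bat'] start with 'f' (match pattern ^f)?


Pattern ^f anchors to start of word. Check which words begin with 'f':
  'dig' -> no
  'tin' -> no
  'hat' -> no
  'cap' -> no
  'hat' -> no
  'dot' -> no
  'bat' -> no
Matching words: []
Count: 0

0


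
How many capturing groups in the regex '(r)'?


To count capturing groups, count each '(' that starts a group.
Pattern: '(r)'
Walking through the pattern:
  Position 0: '(' -> group #1
Total capturing groups: 1

1


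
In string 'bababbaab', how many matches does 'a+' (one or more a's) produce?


Pattern 'a+' matches one or more consecutive a's.
String: 'bababbaab'
Scanning for runs of a:
  Match 1: 'a' (length 1)
  Match 2: 'a' (length 1)
  Match 3: 'aa' (length 2)
Total matches: 3

3


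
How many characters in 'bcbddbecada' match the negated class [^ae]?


Negated class [^ae] matches any char NOT in {a, e}
Scanning 'bcbddbecada':
  pos 0: 'b' -> MATCH
  pos 1: 'c' -> MATCH
  pos 2: 'b' -> MATCH
  pos 3: 'd' -> MATCH
  pos 4: 'd' -> MATCH
  pos 5: 'b' -> MATCH
  pos 6: 'e' -> no (excluded)
  pos 7: 'c' -> MATCH
  pos 8: 'a' -> no (excluded)
  pos 9: 'd' -> MATCH
  pos 10: 'a' -> no (excluded)
Total matches: 8

8


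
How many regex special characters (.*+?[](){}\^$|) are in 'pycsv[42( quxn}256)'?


Regex special characters are: . * + ? [ ] ( ) { } \ ^ $ |
Scanning 'pycsv[42( quxn}256)':
  pos 5: '[' -> SPECIAL
  pos 8: '(' -> SPECIAL
  pos 14: '}' -> SPECIAL
  pos 18: ')' -> SPECIAL
Special chars found: ['[', '(', '}', ')']
Total: 4

4


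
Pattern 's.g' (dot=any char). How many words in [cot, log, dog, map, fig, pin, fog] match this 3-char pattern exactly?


Pattern 's.g' means: starts with 's', any single char, ends with 'g'.
Checking each word (must be exactly 3 chars):
  'cot' (len=3): no
  'log' (len=3): no
  'dog' (len=3): no
  'map' (len=3): no
  'fig' (len=3): no
  'pin' (len=3): no
  'fog' (len=3): no
Matching words: []
Total: 0

0


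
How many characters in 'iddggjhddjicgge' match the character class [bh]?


Character class [bh] matches any of: {b, h}
Scanning string 'iddggjhddjicgge' character by character:
  pos 0: 'i' -> no
  pos 1: 'd' -> no
  pos 2: 'd' -> no
  pos 3: 'g' -> no
  pos 4: 'g' -> no
  pos 5: 'j' -> no
  pos 6: 'h' -> MATCH
  pos 7: 'd' -> no
  pos 8: 'd' -> no
  pos 9: 'j' -> no
  pos 10: 'i' -> no
  pos 11: 'c' -> no
  pos 12: 'g' -> no
  pos 13: 'g' -> no
  pos 14: 'e' -> no
Total matches: 1

1


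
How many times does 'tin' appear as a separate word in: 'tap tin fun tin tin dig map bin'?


Scanning each word for exact match 'tin':
  Word 1: 'tap' -> no
  Word 2: 'tin' -> MATCH
  Word 3: 'fun' -> no
  Word 4: 'tin' -> MATCH
  Word 5: 'tin' -> MATCH
  Word 6: 'dig' -> no
  Word 7: 'map' -> no
  Word 8: 'bin' -> no
Total matches: 3

3


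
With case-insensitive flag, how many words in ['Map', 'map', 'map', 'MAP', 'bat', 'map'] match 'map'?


Case-insensitive matching: compare each word's lowercase form to 'map'.
  'Map' -> lower='map' -> MATCH
  'map' -> lower='map' -> MATCH
  'map' -> lower='map' -> MATCH
  'MAP' -> lower='map' -> MATCH
  'bat' -> lower='bat' -> no
  'map' -> lower='map' -> MATCH
Matches: ['Map', 'map', 'map', 'MAP', 'map']
Count: 5

5


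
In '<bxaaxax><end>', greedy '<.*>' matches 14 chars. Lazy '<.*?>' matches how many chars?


Greedy '<.*>' tries to match as MUCH as possible.
Lazy '<.*?>' tries to match as LITTLE as possible.

String: '<bxaaxax><end>'
Greedy '<.*>' starts at first '<' and extends to the LAST '>': '<bxaaxax><end>' (14 chars)
Lazy '<.*?>' starts at first '<' and stops at the FIRST '>': '<bxaaxax>' (9 chars)

9


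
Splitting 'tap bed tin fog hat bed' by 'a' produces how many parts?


Splitting by 'a' breaks the string at each occurrence of the separator.
Text: 'tap bed tin fog hat bed'
Parts after split:
  Part 1: 't'
  Part 2: 'p bed tin fog h'
  Part 3: 't bed'
Total parts: 3

3
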